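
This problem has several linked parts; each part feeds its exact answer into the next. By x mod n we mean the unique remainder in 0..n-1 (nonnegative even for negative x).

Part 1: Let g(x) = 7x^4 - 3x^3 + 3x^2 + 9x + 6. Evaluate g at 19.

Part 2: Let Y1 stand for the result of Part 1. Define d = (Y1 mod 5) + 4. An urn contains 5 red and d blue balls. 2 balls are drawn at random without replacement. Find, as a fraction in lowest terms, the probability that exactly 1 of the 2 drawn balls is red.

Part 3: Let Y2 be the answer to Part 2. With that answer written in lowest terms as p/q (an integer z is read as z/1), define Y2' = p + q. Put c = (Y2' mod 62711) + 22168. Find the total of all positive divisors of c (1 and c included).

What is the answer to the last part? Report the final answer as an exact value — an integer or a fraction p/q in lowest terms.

Part 1: 7*(19)^4 - 3*(19)^3 + 3*(19)^2 + 9*(19)^1 + 6 = (912247) + (-20577) + (1083) + (171) + (6) = 892930; answer 892930
Part 2: Y1 = 892930; d = 4; total draws C(9,2) = 36; favorable C(5,1)*C(4,1) = 20; P = 5/9; answer 5/9
Part 3: Y2 = 5/9; threaded value p + q = 14; c = 22182; 22182 = 2 * 3 * 3697; sigma = (1 + 2) * (1 + 3) * (1 + 3697) = 3 * 4 * 3698 = 44376; answer 44376

44376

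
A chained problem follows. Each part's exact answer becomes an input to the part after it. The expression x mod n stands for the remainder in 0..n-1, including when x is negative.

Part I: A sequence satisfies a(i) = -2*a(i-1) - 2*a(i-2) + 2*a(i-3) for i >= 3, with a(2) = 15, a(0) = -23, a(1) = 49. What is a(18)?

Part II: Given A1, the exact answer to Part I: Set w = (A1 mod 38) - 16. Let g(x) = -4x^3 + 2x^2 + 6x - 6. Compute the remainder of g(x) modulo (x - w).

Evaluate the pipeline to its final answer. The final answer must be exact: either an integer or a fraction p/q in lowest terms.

Part I: a(3) = -2*(15) - 2*(49) + 2*(-23) = -174; iterating: a(3)=-174, a(4)=416, a(5)=-454, a(6)=-272, a(7)=2284, a(8)=-4932, a(9)=4752, a(10)=4928, a(11)=-29224, a(12)=58096, a(13)=-47888, a(14)=-78864, a(15)=369696, a(16)=-677440, a(17)=457760, a(18)=1178752; answer 1178752
Part II: A1 = 1178752; w = 14; remainder = value at the root: -4*(14)^3 + 2*(14)^2 + 6*(14)^1 - 6 = (-10976) + (392) + (84) + (-6) = -10506; answer -10506

-10506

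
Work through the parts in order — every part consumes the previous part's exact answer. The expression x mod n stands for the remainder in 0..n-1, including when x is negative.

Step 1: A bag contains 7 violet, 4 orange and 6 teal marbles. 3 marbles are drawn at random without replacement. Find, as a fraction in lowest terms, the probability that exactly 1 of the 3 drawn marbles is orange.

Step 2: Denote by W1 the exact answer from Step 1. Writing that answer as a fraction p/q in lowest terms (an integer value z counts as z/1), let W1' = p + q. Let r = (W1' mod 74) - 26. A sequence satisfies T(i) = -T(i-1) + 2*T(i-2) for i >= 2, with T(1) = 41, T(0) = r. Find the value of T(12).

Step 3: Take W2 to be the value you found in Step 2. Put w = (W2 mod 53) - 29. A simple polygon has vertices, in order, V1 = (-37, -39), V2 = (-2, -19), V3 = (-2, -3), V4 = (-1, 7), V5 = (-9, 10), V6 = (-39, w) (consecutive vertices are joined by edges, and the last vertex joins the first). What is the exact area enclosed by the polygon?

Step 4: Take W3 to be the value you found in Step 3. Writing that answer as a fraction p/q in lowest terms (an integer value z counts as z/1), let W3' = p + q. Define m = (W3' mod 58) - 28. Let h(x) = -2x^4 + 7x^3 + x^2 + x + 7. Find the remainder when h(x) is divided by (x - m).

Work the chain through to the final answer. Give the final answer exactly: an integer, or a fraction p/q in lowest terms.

-473954

Step 1: total draws C(17,3) = 680; favorable C(4,1)*C(13,2) = 312; P = 39/85; answer 39/85
Step 2: W1 = 39/85; threaded value p + q = 124; r = 24; T(2) = -1*(41) + 2*(24) = 7; iterating: T(2)=7, T(3)=75, T(4)=-61, T(5)=211, T(6)=-333, T(7)=755, T(8)=-1421, T(9)=2931, T(10)=-5773, T(11)=11635, T(12)=-23181; answer -23181
Step 3: W2 = -23181; w = 4; cross terms: (-37*-19 - -2*-39)=625, (-2*-3 - -2*-19)=-32, (-2*7 - -1*-3)=-17, (-1*10 - -9*7)=53, (-9*4 - -39*10)=354, (-39*-39 - -37*4)=1669; twice the area = |2652| = 2652; area = 1326; answer 1326
Step 4: W3 = 1326; threaded value p + q = 1327; m = 23; remainder = value at the root: -2*(23)^4 + 7*(23)^3 + 1*(23)^2 + 1*(23)^1 + 7 = (-559682) + (85169) + (529) + (23) + (7) = -473954; answer -473954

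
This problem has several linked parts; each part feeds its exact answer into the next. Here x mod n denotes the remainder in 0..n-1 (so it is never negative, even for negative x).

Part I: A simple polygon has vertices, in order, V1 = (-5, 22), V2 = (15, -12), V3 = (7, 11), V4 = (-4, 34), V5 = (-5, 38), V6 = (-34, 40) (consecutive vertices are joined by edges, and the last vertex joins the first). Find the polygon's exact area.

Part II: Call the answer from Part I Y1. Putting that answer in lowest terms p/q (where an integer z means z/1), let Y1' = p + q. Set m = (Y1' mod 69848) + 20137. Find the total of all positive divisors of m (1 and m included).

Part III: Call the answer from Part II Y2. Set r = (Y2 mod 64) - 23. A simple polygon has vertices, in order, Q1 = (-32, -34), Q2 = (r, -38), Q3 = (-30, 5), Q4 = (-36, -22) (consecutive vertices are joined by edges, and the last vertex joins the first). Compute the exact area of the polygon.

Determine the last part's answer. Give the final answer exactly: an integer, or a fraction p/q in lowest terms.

Part I: cross terms: (-5*-12 - 15*22)=-270, (15*11 - 7*-12)=249, (7*34 - -4*11)=282, (-4*38 - -5*34)=18, (-5*40 - -34*38)=1092, (-34*22 - -5*40)=-548; twice the area = |823| = 823; area = 823/2; answer 823/2
Part II: Y1 = 823/2; threaded value p + q = 825; m = 20962; 20962 = 2 * 47 * 223; sigma = (1 + 2) * (1 + 47) * (1 + 223) = 3 * 48 * 224 = 32256; answer 32256
Part III: Y2 = 32256; r = -23; cross terms: (-32*-38 - -23*-34)=434, (-23*5 - -30*-38)=-1255, (-30*-22 - -36*5)=840, (-36*-34 - -32*-22)=520; twice the area = |539| = 539; area = 539/2; answer 539/2

539/2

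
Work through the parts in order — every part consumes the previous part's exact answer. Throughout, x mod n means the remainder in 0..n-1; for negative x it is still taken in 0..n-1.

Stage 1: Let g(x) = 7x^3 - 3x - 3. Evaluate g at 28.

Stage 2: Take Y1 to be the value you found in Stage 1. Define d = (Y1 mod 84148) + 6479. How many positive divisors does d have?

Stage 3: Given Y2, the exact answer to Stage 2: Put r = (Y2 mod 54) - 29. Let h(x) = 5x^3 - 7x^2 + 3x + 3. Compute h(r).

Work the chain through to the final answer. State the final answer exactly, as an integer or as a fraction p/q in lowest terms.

Stage 1: 7*(28)^3 - 3*(28)^1 - 3 = (153664) + (-84) + (-3) = 153577; answer 153577
Stage 2: Y1 = 153577; d = 75908; 75908 = 2^2 * 7 * 2711; number of divisors = (2+1) * (1+1) * (1+1) = 12; answer 12
Stage 3: Y2 = 12; r = -17; 5*(-17)^3 - 7*(-17)^2 + 3*(-17)^1 + 3 = (-24565) + (-2023) + (-51) + (3) = -26636; answer -26636

-26636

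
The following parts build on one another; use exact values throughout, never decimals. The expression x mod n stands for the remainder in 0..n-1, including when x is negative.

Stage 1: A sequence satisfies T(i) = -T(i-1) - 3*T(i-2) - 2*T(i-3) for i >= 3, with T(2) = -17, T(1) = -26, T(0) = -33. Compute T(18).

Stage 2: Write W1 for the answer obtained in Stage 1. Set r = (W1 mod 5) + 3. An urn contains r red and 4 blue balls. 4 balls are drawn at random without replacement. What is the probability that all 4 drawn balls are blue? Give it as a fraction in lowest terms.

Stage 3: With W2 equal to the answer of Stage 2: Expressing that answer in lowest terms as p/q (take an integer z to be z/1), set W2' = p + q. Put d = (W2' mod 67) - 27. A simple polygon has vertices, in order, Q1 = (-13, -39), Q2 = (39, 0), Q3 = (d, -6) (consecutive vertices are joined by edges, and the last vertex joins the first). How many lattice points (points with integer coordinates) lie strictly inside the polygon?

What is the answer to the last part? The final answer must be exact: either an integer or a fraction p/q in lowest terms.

929

Stage 1: T(3) = -1*(-17) - 3*(-26) - 2*(-33) = 161; iterating: T(3)=161, T(4)=-58, T(5)=-391, T(6)=243, T(7)=1046, T(8)=-993, T(9)=-2631, T(10)=3518, T(11)=6361, T(12)=-11653, T(13)=-14466, T(14)=36703, T(15)=30001, T(16)=-111178, T(17)=-52231, T(18)=325763; answer 325763
Stage 2: W1 = 325763; r = 6; total draws C(10,4) = 210; favorable C(4,4) = 1; P = 1/210; answer 1/210
Stage 3: W2 = 1/210; threaded value p + q = 211; d = -17; cross terms: (-13*0 - 39*-39)=1521, (39*-6 - -17*0)=-234, (-17*-39 - -13*-6)=585; twice the area = |1872| = 1872; area = 936; boundary points = 13 + 2 + 1 = 16; strictly interior points = area - boundary/2 + 1 = 929; answer 929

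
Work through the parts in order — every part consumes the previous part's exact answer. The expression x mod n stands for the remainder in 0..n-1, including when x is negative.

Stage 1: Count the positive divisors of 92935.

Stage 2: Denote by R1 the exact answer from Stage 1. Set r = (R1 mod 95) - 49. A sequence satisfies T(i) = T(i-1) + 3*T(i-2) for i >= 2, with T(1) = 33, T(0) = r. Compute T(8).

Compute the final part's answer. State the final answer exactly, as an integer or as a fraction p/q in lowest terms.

Stage 1: 92935 = 5 * 18587; number of divisors = (1+1) * (1+1) = 4; answer 4
Stage 2: R1 = 4; r = -45; T(2) = 1*(33) + 3*(-45) = -102; iterating: T(2)=-102, T(3)=-3, T(4)=-309, T(5)=-318, T(6)=-1245, T(7)=-2199, T(8)=-5934; answer -5934

-5934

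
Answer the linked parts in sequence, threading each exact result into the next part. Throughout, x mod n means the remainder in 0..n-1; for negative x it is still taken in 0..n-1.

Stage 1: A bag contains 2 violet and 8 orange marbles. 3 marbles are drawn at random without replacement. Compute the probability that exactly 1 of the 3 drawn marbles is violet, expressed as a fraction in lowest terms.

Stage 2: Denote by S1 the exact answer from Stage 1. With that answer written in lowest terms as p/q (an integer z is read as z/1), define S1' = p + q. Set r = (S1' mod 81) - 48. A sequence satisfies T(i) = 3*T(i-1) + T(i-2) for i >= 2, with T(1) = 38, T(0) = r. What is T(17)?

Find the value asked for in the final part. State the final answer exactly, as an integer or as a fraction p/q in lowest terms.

5532742484

Stage 1: total draws C(10,3) = 120; favorable C(2,1)*C(8,2) = 56; P = 7/15; answer 7/15
Stage 2: S1 = 7/15; threaded value p + q = 22; r = -26; T(2) = 3*(38) + 1*(-26) = 88; iterating: T(2)=88, T(3)=302, T(4)=994, T(5)=3284, T(6)=10846, T(7)=35822, T(8)=118312, T(9)=390758, T(10)=1290586, T(11)=4262516, T(12)=14078134, T(13)=46496918, T(14)=153568888, T(15)=507203582, T(16)=1675179634, T(17)=5532742484; answer 5532742484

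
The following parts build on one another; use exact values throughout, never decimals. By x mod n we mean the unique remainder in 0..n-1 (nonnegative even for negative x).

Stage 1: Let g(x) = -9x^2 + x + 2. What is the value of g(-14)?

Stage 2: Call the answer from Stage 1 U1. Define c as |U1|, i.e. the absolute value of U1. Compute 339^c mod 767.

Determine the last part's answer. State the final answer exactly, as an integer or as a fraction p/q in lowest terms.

Stage 1: -9*(-14)^2 + 1*(-14)^1 + 2 = (-1764) + (-14) + (2) = -1776; answer -1776
Stage 2: U1 = -1776; c = 1776; squarings mod 767: 339^1=339, 339^2=638, 339^4=534, 339^8=599, 339^16=612, 339^32=248, 339^64=144, 339^128=27, 339^256=729, 339^512=677, 339^1024=430; 339^1776 = 339^16 * 339^32 * 339^64 * 339^128 * 339^512 * 339^1024 = 508 (mod 767); answer 508

508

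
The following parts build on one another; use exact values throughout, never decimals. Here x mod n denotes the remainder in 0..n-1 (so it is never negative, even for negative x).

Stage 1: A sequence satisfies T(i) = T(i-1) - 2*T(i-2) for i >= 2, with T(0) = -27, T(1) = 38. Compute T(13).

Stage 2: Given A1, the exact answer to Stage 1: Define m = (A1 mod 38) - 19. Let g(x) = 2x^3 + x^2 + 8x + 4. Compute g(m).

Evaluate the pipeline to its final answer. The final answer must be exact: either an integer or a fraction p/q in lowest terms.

10255

Stage 1: T(2) = 1*(38) - 2*(-27) = 92; iterating: T(2)=92, T(3)=16, T(4)=-168, T(5)=-200, T(6)=136, T(7)=536, T(8)=264, T(9)=-808, T(10)=-1336, T(11)=280, T(12)=2952, T(13)=2392; answer 2392
Stage 2: A1 = 2392; m = 17; 2*(17)^3 + 1*(17)^2 + 8*(17)^1 + 4 = (9826) + (289) + (136) + (4) = 10255; answer 10255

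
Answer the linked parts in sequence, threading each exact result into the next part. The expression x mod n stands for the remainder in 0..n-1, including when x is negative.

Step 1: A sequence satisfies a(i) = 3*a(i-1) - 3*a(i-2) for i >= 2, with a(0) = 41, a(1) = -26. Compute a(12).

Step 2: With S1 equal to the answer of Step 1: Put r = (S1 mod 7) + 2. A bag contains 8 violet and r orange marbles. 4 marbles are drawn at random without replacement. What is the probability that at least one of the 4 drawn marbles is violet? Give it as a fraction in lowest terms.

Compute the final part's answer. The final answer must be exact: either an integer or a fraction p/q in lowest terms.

25/26

Step 1: a(2) = 3*(-26) - 3*(41) = -201; iterating: a(2)=-201, a(3)=-525, a(4)=-972, a(5)=-1341, a(6)=-1107, a(7)=702, a(8)=5427, a(9)=14175, a(10)=26244, a(11)=36207, a(12)=29889; answer 29889
Step 2: S1 = 29889; r = 8; total draws C(16,4) = 1820; complement C(8,4) = 70; favorable 1820 - 70 = 1750; P = 25/26; answer 25/26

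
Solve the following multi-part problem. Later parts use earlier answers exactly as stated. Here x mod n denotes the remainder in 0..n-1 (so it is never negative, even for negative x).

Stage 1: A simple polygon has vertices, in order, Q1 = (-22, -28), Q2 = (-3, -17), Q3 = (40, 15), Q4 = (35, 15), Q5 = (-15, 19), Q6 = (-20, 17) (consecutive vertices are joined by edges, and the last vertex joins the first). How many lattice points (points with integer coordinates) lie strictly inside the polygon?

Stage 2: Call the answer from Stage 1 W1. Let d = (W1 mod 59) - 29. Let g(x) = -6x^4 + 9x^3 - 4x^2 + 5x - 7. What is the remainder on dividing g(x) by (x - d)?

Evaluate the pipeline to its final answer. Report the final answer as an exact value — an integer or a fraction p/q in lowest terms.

Stage 1: cross terms: (-22*-17 - -3*-28)=290, (-3*15 - 40*-17)=635, (40*15 - 35*15)=75, (35*19 - -15*15)=890, (-15*17 - -20*19)=125, (-20*-28 - -22*17)=934; twice the area = |2949| = 2949; area = 2949/2; boundary points = 1 + 1 + 5 + 2 + 1 + 1 = 11; strictly interior points = area - boundary/2 + 1 = 1470; answer 1470
Stage 2: W1 = 1470; d = 25; remainder = value at the root: -6*(25)^4 + 9*(25)^3 - 4*(25)^2 + 5*(25)^1 - 7 = (-2343750) + (140625) + (-2500) + (125) + (-7) = -2205507; answer -2205507

-2205507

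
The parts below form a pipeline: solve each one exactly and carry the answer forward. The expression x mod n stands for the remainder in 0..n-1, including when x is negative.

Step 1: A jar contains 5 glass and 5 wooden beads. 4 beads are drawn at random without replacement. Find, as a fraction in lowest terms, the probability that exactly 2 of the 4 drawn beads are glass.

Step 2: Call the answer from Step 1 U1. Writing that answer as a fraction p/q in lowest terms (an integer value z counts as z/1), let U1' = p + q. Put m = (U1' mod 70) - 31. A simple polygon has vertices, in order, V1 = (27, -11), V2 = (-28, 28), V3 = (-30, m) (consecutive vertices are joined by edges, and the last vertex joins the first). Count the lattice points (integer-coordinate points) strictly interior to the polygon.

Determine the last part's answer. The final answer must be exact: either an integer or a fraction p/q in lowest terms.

808

Step 1: total draws C(10,4) = 210; favorable C(5,2)*C(5,2) = 100; P = 10/21; answer 10/21
Step 2: U1 = 10/21; threaded value p + q = 31; m = 0; cross terms: (27*28 - -28*-11)=448, (-28*0 - -30*28)=840, (-30*-11 - 27*0)=330; twice the area = |1618| = 1618; area = 809; boundary points = 1 + 2 + 1 = 4; strictly interior points = area - boundary/2 + 1 = 808; answer 808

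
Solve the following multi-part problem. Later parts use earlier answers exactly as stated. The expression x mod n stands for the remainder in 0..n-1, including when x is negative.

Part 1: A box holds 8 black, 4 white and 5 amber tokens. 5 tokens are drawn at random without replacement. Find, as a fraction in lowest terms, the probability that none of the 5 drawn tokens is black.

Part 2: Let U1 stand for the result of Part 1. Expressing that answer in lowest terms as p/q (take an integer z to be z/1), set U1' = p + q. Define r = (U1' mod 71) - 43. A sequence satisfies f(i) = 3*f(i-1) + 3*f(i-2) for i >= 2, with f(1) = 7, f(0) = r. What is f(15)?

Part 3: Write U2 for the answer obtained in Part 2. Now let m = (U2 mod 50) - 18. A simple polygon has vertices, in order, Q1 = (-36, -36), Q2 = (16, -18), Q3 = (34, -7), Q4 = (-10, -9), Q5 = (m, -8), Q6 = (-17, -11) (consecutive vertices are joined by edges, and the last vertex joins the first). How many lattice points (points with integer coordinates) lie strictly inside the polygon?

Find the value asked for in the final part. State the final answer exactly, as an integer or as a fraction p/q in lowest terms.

767

Part 1: total draws C(17,5) = 6188; favorable C(9,5) = 126; P = 9/442; answer 9/442
Part 2: U1 = 9/442; threaded value p + q = 451; r = -18; f(2) = 3*(7) + 3*(-18) = -33; iterating: f(2)=-33, f(3)=-78, f(4)=-333, f(5)=-1233, f(6)=-4698, f(7)=-17793, f(8)=-67473, f(9)=-255798, f(10)=-969813, f(11)=-3676833, f(12)=-13939938, f(13)=-52850313, f(14)=-200370753, f(15)=-759663198; answer -759663198
Part 3: U2 = -759663198; m = -16; cross terms: (-36*-18 - 16*-36)=1224, (16*-7 - 34*-18)=500, (34*-9 - -10*-7)=-376, (-10*-8 - -16*-9)=-64, (-16*-11 - -17*-8)=40, (-17*-36 - -36*-11)=216; twice the area = |1540| = 1540; area = 770; boundary points = 2 + 1 + 2 + 1 + 1 + 1 = 8; strictly interior points = area - boundary/2 + 1 = 767; answer 767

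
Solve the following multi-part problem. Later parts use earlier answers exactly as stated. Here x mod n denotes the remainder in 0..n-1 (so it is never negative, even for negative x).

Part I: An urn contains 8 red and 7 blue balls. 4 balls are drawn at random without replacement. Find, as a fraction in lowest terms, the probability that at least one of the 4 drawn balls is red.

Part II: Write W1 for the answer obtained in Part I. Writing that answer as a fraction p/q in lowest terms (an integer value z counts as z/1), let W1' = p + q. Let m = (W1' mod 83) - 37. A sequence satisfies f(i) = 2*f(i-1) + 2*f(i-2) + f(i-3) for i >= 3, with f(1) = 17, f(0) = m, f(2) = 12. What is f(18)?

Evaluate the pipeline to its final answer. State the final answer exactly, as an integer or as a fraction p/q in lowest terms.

512847712

Part I: total draws C(15,4) = 1365; complement C(7,4) = 35; favorable 1365 - 35 = 1330; P = 38/39; answer 38/39
Part II: W1 = 38/39; threaded value p + q = 77; m = 40; f(3) = 2*(12) + 2*(17) + 1*(40) = 98; iterating: f(3)=98, f(4)=237, f(5)=682, f(6)=1936, f(7)=5473, f(8)=15500, f(9)=43882, f(10)=124237, f(11)=351738, f(12)=995832, f(13)=2819377, f(14)=7982156, f(15)=22598898, f(16)=63981485, f(17)=181142922, f(18)=512847712; answer 512847712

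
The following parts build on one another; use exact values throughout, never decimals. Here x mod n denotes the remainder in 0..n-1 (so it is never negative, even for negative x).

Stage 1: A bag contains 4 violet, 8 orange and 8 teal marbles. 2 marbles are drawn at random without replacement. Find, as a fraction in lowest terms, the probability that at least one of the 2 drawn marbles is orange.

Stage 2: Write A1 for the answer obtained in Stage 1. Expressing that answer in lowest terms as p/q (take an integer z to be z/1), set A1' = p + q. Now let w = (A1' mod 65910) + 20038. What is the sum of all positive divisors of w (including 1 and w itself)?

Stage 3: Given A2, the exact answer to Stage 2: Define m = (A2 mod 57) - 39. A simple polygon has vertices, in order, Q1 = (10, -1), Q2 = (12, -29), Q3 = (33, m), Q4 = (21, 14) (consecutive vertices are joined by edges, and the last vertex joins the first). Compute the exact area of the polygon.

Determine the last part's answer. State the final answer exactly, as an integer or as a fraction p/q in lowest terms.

953/2

Stage 1: total draws C(20,2) = 190; complement C(12,2) = 66; favorable 190 - 66 = 124; P = 62/95; answer 62/95
Stage 2: A1 = 62/95; threaded value p + q = 157; w = 20195; 20195 = 5 * 7 * 577; sigma = (1 + 5) * (1 + 7) * (1 + 577) = 6 * 8 * 578 = 27744; answer 27744
Stage 3: A2 = 27744; m = 3; cross terms: (10*-29 - 12*-1)=-278, (12*3 - 33*-29)=993, (33*14 - 21*3)=399, (21*-1 - 10*14)=-161; twice the area = |953| = 953; area = 953/2; answer 953/2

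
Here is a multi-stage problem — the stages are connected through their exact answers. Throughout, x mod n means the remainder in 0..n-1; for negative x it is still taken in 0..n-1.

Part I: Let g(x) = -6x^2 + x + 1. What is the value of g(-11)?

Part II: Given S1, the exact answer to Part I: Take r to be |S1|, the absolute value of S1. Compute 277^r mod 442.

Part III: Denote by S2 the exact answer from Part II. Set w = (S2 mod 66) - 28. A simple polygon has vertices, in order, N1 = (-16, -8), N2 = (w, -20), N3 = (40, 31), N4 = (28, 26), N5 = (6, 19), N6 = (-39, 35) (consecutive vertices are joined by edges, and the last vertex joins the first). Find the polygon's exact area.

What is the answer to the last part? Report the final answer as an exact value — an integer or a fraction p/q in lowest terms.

1882

Part I: -6*(-11)^2 + 1*(-11)^1 + 1 = (-726) + (-11) + (1) = -736; answer -736
Part II: S1 = -736; r = 736; squarings mod 442: 277^1=277, 277^2=263, 277^4=217, 277^8=237, 277^16=35, 277^32=341, 277^64=35, 277^128=341, 277^256=35, 277^512=341; 277^736 = 277^32 * 277^64 * 277^128 * 277^512 = 35 (mod 442); answer 35
Part III: S2 = 35; w = 7; cross terms: (-16*-20 - 7*-8)=376, (7*31 - 40*-20)=1017, (40*26 - 28*31)=172, (28*19 - 6*26)=376, (6*35 - -39*19)=951, (-39*-8 - -16*35)=872; twice the area = |3764| = 3764; area = 1882; answer 1882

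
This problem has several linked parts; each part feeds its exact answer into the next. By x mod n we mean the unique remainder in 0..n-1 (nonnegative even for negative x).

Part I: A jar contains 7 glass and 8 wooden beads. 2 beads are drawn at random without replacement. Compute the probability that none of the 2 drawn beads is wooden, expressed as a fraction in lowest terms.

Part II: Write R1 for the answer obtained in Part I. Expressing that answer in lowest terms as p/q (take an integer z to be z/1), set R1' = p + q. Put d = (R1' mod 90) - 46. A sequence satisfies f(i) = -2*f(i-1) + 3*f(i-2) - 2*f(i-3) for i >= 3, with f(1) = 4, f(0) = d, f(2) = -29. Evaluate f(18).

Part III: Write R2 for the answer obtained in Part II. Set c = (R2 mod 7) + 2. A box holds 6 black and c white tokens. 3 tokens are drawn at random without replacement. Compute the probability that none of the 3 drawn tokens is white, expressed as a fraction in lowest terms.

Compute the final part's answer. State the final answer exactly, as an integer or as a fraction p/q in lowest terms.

Part I: total draws C(15,2) = 105; favorable C(7,2) = 21; P = 1/5; answer 1/5
Part II: R1 = 1/5; threaded value p + q = 6; d = -40; f(3) = -2*(-29) + 3*(4) - 2*(-40) = 150; iterating: f(3)=150, f(4)=-395, f(5)=1298, f(6)=-4081, f(7)=12846, f(8)=-40531, f(9)=127762, f(10)=-402809, f(11)=1269966, f(12)=-4003883, f(13)=12623282, f(14)=-39798145, f(15)=125473902, f(16)=-395588803, f(17)=1247195602, f(18)=-3932105417; answer -3932105417
Part III: R2 = -3932105417; c = 7; total draws C(13,3) = 286; favorable C(6,3) = 20; P = 10/143; answer 10/143

10/143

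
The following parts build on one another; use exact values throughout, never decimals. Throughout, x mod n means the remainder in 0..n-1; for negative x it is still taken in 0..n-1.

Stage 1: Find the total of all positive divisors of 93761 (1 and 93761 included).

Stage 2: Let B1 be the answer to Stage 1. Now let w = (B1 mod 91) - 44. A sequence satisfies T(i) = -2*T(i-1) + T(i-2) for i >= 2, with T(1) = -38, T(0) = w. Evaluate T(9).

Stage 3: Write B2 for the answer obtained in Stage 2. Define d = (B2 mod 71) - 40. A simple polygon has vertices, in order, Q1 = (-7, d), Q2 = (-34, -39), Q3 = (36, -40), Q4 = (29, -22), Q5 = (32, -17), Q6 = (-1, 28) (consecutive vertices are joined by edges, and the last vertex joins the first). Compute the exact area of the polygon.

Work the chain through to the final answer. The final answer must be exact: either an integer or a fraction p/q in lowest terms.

2593

Stage 1: 93761 is prime, so its only divisors are 1 and 93761; sigma = 1 + 93761 = 93762; answer 93762
Stage 2: B1 = 93762; w = -12; T(2) = -2*(-38) + 1*(-12) = 64; iterating: T(2)=64, T(3)=-166, T(4)=396, T(5)=-958, T(6)=2312, T(7)=-5582, T(8)=13476, T(9)=-32534; answer -32534
Stage 3: B2 = -32534; d = 15; cross terms: (-7*-39 - -34*15)=783, (-34*-40 - 36*-39)=2764, (36*-22 - 29*-40)=368, (29*-17 - 32*-22)=211, (32*28 - -1*-17)=879, (-1*15 - -7*28)=181; twice the area = |5186| = 5186; area = 2593; answer 2593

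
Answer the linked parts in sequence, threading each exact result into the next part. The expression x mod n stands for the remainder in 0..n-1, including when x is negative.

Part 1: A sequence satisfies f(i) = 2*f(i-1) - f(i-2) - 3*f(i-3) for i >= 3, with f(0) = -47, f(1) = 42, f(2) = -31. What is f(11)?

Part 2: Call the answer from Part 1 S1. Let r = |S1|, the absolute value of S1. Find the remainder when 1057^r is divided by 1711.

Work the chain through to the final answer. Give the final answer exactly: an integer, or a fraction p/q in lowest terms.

526

Part 1: f(3) = 2*(-31) - 1*(42) - 3*(-47) = 37; iterating: f(3)=37, f(4)=-21, f(5)=14, f(6)=-62, f(7)=-75, f(8)=-130, f(9)=1, f(10)=357, f(11)=1103; answer 1103
Part 2: S1 = 1103; r = 1103; squarings mod 1711: 1057^1=1057, 1057^2=1677, 1057^4=1156, 1057^8=45, 1057^16=314, 1057^32=1069, 1057^64=1524, 1057^128=749, 1057^256=1504, 1057^512=74, 1057^1024=343; 1057^1103 = 1057^1 * 1057^2 * 1057^4 * 1057^8 * 1057^64 * 1057^1024 = 526 (mod 1711); answer 526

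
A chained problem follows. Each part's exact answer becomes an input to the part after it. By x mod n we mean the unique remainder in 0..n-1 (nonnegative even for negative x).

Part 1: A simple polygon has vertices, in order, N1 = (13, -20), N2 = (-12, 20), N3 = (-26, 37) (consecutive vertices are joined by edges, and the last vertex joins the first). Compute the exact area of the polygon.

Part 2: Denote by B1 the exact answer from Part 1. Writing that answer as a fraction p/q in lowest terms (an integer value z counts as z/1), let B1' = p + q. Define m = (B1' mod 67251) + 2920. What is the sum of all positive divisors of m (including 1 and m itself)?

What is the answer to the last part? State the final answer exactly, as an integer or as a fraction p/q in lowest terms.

4080

Part 1: cross terms: (13*20 - -12*-20)=20, (-12*37 - -26*20)=76, (-26*-20 - 13*37)=39; twice the area = |135| = 135; area = 135/2; answer 135/2
Part 2: B1 = 135/2; threaded value p + q = 137; m = 3057; 3057 = 3 * 1019; sigma = (1 + 3) * (1 + 1019) = 4 * 1020 = 4080; answer 4080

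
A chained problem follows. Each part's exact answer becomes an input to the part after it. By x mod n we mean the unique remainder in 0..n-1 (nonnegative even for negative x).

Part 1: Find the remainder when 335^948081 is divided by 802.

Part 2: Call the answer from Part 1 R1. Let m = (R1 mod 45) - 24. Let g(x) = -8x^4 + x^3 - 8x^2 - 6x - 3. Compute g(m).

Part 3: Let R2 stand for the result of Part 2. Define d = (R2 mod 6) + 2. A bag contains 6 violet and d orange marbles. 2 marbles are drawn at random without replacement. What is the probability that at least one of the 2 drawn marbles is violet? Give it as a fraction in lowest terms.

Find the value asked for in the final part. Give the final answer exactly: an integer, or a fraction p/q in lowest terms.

Part 1: squarings mod 802: 335^1=335, 335^2=747, 335^4=619, 335^8=607, 335^16=331, 335^32=489, 335^64=125, 335^128=387, 335^256=597, 335^512=321, 335^1024=385, 335^2048=657, 335^4096=173, 335^8192=255, 335^16384=63, 335^32768=761, 335^65536=77, 335^131072=315, 335^262144=579, 335^524288=5; 335^948081 = 335^1 * 335^16 * 335^32 * 335^64 * 335^256 * 335^512 * 335^1024 * 335^4096 * 335^8192 * 335^16384 * 335^131072 * 335^262144 * 335^524288 = 461 (mod 802); answer 461
Part 2: R1 = 461; m = -13; -8*(-13)^4 + 1*(-13)^3 - 8*(-13)^2 - 6*(-13)^1 - 3 = (-228488) + (-2197) + (-1352) + (78) + (-3) = -231962; answer -231962
Part 3: R2 = -231962; d = 6; total draws C(12,2) = 66; complement C(6,2) = 15; favorable 66 - 15 = 51; P = 17/22; answer 17/22

17/22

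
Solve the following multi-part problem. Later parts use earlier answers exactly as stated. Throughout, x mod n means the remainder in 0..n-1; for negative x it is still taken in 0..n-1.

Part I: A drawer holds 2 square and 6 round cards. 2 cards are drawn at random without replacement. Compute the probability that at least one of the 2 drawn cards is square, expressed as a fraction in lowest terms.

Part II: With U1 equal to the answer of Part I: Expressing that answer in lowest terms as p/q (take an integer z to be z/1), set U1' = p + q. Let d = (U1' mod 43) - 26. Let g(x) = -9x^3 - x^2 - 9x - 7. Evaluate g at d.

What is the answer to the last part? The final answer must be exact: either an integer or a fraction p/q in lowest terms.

-30742

Part I: total draws C(8,2) = 28; complement C(6,2) = 15; favorable 28 - 15 = 13; P = 13/28; answer 13/28
Part II: U1 = 13/28; threaded value p + q = 41; d = 15; -9*(15)^3 - 1*(15)^2 - 9*(15)^1 - 7 = (-30375) + (-225) + (-135) + (-7) = -30742; answer -30742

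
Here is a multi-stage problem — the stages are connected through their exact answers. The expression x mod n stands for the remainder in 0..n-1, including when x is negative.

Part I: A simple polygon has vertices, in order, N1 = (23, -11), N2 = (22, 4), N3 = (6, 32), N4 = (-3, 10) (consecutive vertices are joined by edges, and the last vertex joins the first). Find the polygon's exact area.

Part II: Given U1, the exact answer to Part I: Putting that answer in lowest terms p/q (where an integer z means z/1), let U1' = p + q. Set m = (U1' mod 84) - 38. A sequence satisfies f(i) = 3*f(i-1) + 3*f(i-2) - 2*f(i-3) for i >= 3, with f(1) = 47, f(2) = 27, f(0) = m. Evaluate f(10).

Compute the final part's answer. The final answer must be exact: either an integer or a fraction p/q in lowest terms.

Part I: cross terms: (23*4 - 22*-11)=334, (22*32 - 6*4)=680, (6*10 - -3*32)=156, (-3*-11 - 23*10)=-197; twice the area = |973| = 973; area = 973/2; answer 973/2
Part II: U1 = 973/2; threaded value p + q = 975; m = 13; f(3) = 3*(27) + 3*(47) - 2*(13) = 196; iterating: f(3)=196, f(4)=575, f(5)=2259, f(6)=8110, f(7)=29957, f(8)=109683, f(9)=402700, f(10)=1477235; answer 1477235

1477235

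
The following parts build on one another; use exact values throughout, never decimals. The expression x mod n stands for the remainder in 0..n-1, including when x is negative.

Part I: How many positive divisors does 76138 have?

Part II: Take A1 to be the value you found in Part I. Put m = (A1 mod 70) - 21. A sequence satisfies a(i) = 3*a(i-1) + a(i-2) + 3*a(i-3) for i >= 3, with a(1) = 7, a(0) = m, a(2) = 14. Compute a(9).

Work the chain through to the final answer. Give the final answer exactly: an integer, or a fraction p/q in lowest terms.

17827

Part I: 76138 = 2 * 38069; number of divisors = (1+1) * (1+1) = 4; answer 4
Part II: A1 = 4; m = -17; a(3) = 3*(14) + 1*(7) + 3*(-17) = -2; iterating: a(3)=-2, a(4)=29, a(5)=127, a(6)=404, a(7)=1426, a(8)=5063, a(9)=17827; answer 17827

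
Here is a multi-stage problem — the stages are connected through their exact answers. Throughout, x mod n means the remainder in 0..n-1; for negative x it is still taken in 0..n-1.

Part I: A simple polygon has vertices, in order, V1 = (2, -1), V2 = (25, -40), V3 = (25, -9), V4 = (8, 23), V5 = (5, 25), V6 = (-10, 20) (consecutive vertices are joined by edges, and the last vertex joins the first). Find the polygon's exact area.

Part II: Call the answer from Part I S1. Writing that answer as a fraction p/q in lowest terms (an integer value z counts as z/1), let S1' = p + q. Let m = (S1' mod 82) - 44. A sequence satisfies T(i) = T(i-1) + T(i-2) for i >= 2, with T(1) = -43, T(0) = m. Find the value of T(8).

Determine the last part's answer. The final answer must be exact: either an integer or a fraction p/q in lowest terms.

-604

Part I: cross terms: (2*-40 - 25*-1)=-55, (25*-9 - 25*-40)=775, (25*23 - 8*-9)=647, (8*25 - 5*23)=85, (5*20 - -10*25)=350, (-10*-1 - 2*20)=-30; twice the area = |1772| = 1772; area = 886; answer 886
Part II: S1 = 886; threaded value p + q = 887; m = 23; T(2) = 1*(-43) + 1*(23) = -20; iterating: T(2)=-20, T(3)=-63, T(4)=-83, T(5)=-146, T(6)=-229, T(7)=-375, T(8)=-604; answer -604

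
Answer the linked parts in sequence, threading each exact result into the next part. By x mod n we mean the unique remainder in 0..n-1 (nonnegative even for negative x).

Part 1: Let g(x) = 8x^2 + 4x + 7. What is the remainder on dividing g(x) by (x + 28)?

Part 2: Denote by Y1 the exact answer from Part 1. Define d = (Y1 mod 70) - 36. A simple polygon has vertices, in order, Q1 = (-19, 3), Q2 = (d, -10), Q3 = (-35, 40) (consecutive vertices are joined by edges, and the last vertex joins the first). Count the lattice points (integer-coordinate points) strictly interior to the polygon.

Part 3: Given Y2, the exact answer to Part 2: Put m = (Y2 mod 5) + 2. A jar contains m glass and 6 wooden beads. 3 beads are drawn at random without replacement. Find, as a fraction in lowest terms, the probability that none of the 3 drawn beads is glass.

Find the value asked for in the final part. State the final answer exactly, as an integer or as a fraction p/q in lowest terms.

4/33

Part 1: remainder = value at the root: 8*(-28)^2 + 4*(-28)^1 + 7 = (6272) + (-112) + (7) = 6167; answer 6167
Part 2: Y1 = 6167; d = -29; cross terms: (-19*-10 - -29*3)=277, (-29*40 - -35*-10)=-1510, (-35*3 - -19*40)=655; twice the area = |-578| = 578; area = 289; boundary points = 1 + 2 + 1 = 4; strictly interior points = area - boundary/2 + 1 = 288; answer 288
Part 3: Y2 = 288; m = 5; total draws C(11,3) = 165; favorable C(6,3) = 20; P = 4/33; answer 4/33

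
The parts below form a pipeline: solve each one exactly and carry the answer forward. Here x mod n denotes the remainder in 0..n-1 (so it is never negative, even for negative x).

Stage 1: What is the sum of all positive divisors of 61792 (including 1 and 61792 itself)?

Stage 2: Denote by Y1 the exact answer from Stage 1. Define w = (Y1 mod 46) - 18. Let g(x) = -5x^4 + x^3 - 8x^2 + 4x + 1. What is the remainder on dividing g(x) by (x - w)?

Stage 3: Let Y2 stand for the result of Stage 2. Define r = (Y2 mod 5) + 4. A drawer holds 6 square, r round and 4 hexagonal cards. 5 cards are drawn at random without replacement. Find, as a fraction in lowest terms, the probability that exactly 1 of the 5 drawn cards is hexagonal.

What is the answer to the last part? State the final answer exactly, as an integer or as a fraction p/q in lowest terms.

60/143

Stage 1: 61792 = 2^5 * 1931; sigma = (1 + 2 + 4 + 8 + 16 + 32) * (1 + 1931) = 63 * 1932 = 121716; answer 121716
Stage 2: Y1 = 121716; w = -18; remainder = value at the root: -5*(-18)^4 + 1*(-18)^3 - 8*(-18)^2 + 4*(-18)^1 + 1 = (-524880) + (-5832) + (-2592) + (-72) + (1) = -533375; answer -533375
Stage 3: Y2 = -533375; r = 4; total draws C(14,5) = 2002; favorable C(4,1)*C(10,4) = 840; P = 60/143; answer 60/143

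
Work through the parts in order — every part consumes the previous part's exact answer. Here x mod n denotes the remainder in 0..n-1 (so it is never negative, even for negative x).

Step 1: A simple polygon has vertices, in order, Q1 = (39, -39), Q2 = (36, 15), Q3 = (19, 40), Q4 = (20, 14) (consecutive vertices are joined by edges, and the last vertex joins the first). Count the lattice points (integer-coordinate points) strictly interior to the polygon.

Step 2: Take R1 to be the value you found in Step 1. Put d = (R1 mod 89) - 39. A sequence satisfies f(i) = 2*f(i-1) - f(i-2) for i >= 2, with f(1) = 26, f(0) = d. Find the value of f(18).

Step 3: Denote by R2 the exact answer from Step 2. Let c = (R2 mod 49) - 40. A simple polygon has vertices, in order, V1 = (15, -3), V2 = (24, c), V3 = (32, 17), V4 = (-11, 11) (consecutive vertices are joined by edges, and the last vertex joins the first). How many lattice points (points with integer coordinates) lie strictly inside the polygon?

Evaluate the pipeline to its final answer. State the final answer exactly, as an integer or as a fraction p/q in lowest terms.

Step 1: cross terms: (39*15 - 36*-39)=1989, (36*40 - 19*15)=1155, (19*14 - 20*40)=-534, (20*-39 - 39*14)=-1326; twice the area = |1284| = 1284; area = 642; boundary points = 3 + 1 + 1 + 1 = 6; strictly interior points = area - boundary/2 + 1 = 640; answer 640
Step 2: R1 = 640; d = -22; f(2) = 2*(26) - 1*(-22) = 74; iterating: f(2)=74, f(3)=122, f(4)=170, f(5)=218, f(6)=266, f(7)=314, f(8)=362, f(9)=410, f(10)=458, f(11)=506, f(12)=554, f(13)=602, f(14)=650, f(15)=698, f(16)=746, f(17)=794, f(18)=842; answer 842
Step 3: R2 = 842; c = -31; cross terms: (15*-31 - 24*-3)=-393, (24*17 - 32*-31)=1400, (32*11 - -11*17)=539, (-11*-3 - 15*11)=-132; twice the area = |1414| = 1414; area = 707; boundary points = 1 + 8 + 1 + 2 = 12; strictly interior points = area - boundary/2 + 1 = 702; answer 702

702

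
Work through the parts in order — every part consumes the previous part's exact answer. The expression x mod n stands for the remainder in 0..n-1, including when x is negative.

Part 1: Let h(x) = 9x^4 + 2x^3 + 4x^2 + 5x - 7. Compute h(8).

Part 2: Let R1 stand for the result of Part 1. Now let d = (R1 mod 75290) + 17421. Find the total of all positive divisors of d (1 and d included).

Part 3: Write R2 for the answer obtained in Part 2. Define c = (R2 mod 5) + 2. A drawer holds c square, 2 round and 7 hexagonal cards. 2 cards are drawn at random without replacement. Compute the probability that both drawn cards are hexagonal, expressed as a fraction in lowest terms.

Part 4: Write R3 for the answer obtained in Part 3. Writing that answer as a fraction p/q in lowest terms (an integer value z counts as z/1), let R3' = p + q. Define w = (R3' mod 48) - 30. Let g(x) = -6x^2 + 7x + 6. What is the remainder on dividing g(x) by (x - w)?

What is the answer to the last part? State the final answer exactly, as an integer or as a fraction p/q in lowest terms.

Part 1: 9*(8)^4 + 2*(8)^3 + 4*(8)^2 + 5*(8)^1 - 7 = (36864) + (1024) + (256) + (40) + (-7) = 38177; answer 38177
Part 2: R1 = 38177; d = 55598; 55598 = 2 * 27799; sigma = (1 + 2) * (1 + 27799) = 3 * 27800 = 83400; answer 83400
Part 3: R2 = 83400; c = 2; total draws C(11,2) = 55; favorable C(7,2) = 21; P = 21/55; answer 21/55
Part 4: R3 = 21/55; threaded value p + q = 76; w = -2; remainder = value at the root: -6*(-2)^2 + 7*(-2)^1 + 6 = (-24) + (-14) + (6) = -32; answer -32

-32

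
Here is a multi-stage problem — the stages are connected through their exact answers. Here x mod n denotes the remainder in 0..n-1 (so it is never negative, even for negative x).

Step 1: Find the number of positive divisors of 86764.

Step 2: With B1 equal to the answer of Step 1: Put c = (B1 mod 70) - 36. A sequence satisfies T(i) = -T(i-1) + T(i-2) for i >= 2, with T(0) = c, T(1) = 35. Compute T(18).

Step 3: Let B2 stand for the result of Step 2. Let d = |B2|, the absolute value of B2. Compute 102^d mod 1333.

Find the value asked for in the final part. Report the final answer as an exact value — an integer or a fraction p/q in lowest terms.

183

Step 1: 86764 = 2^2 * 109 * 199; number of divisors = (2+1) * (1+1) * (1+1) = 12; answer 12
Step 2: B1 = 12; c = -24; T(2) = -1*(35) + 1*(-24) = -59; iterating: T(2)=-59, T(3)=94, T(4)=-153, T(5)=247, T(6)=-400, T(7)=647, T(8)=-1047, T(9)=1694, T(10)=-2741, T(11)=4435, T(12)=-7176, T(13)=11611, T(14)=-18787, T(15)=30398, T(16)=-49185, T(17)=79583, T(18)=-128768; answer -128768
Step 3: B2 = -128768; d = 128768; squarings mod 1333: 102^1=102, 102^2=1073, 102^4=950, 102^8=59, 102^16=815, 102^32=391, 102^64=919, 102^128=772, 102^256=133, 102^512=360, 102^1024=299, 102^2048=90, 102^4096=102, 102^8192=1073, 102^16384=950, 102^32768=59, 102^65536=815; 102^128768 = 102^256 * 102^512 * 102^1024 * 102^4096 * 102^8192 * 102^16384 * 102^32768 * 102^65536 = 183 (mod 1333); answer 183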